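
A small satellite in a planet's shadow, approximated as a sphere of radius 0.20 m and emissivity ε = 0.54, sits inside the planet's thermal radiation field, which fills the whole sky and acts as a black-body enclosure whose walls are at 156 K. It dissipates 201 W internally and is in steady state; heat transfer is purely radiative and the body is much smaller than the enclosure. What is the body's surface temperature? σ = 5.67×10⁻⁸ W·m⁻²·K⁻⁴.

For a small grey body in a large enclosure, net radiated power = εσA(T⁴ − T_w⁴).
Steady state: P = εσA(T⁴ − T_w⁴) with A = 4πr² = 0.5027 m².
T⁴ = P/(εσA) + T_w⁴ = 201/(0.54·5.67×10⁻⁸·0.5027) + (156)⁴
    = 1.306×10¹⁰ + 5.922×10⁸ = 1.365×10¹⁰ K⁴.

T ≈ 342 K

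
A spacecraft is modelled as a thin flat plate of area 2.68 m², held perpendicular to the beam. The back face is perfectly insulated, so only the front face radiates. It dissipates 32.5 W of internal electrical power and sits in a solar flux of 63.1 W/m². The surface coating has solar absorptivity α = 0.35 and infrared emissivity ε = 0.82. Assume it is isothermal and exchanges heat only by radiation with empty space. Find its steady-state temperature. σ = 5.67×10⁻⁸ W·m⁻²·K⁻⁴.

T ≈ 165 K

At steady state, absorbed solar power + internal power = radiated power.
Absorbed: α·S·A_cross = 0.35·63.1·2.680 = 59.19 W (cross-section A).
Total input = 59.19 + 32.5 = 91.69 W.
Radiated: εσ·A_surf·T⁴ with A_surf = A = 2.680 m².
T⁴ = 91.69/(0.82·5.67×10⁻⁸·2.680) = 7.358×10⁸ K⁴.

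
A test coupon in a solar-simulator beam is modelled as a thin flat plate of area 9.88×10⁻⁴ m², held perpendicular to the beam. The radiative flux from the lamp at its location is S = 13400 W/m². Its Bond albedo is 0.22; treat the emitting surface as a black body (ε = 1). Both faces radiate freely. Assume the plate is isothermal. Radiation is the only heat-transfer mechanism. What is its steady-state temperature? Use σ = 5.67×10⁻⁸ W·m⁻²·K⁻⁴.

At equilibrium, absorbed power = emitted power.
Absorbing cross-section = A = 9.880×10⁻⁴ m²; emitting surface = 2A = 0.001976 m² (ratio 2).
(1−a)S·A_cross = εσ·A_surf·T⁴  ⇒  T⁴ = (1−a)S/(2σ).
T⁴ = 0.780·13400/(2·5.67×10⁻⁸) = 9.217×10¹⁰ K⁴.
T = (9.217×10¹⁰)^(1/4).

T ≈ 551 K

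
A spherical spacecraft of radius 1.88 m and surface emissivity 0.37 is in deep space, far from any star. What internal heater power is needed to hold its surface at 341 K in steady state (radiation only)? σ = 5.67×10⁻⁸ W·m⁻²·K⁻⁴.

P = εσ·4πr²·T⁴.
4πr² = 44.41 m²; T⁴ = 1.352×10¹⁰ K⁴.
P = 0.37·5.67×10⁻⁸·44.41·1.352×10¹⁰.

P ≈ 12600 W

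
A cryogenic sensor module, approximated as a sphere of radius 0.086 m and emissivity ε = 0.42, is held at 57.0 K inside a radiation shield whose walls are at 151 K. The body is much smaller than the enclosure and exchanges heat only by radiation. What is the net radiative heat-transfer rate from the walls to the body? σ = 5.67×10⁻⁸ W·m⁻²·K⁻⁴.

P_net ≈ 1.13 W

For a small grey body in a large enclosure: P_net = εσA(T_body⁴ − T_wall⁴).
A = 4πr² = 0.09294 m²; T_body⁴ − T_wall⁴ = 1.056×10⁷ − 5.199×10⁸ = -5.093×10⁸ K⁴.
|P_net| = 0.42·5.67×10⁻⁸·0.09294·5.093×10⁸.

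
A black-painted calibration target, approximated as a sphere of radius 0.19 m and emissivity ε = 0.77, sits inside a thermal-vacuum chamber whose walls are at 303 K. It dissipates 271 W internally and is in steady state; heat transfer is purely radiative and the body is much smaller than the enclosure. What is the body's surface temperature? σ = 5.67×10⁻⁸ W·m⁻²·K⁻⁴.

For a small grey body in a large enclosure, net radiated power = εσA(T⁴ − T_w⁴).
Steady state: P = εσA(T⁴ − T_w⁴) with A = 4πr² = 0.4536 m².
T⁴ = P/(εσA) + T_w⁴ = 271/(0.77·5.67×10⁻⁸·0.4536) + (303)⁴
    = 1.368×10¹⁰ + 8.429×10⁹ = 2.211×10¹⁰ K⁴.

T ≈ 386 K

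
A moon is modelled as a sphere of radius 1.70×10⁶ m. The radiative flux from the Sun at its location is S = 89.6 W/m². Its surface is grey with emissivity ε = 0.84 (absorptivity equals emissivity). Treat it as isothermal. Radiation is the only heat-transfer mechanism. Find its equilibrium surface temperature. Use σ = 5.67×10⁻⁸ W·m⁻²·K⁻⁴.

T ≈ 141 K

At equilibrium, absorbed power = emitted power.
Absorbing cross-section = πr² = 9.079×10¹² m²; emitting surface = 4πr² = 3.632×10¹³ m² (ratio 4).
εS·A_cross = εσ·A_surf·T⁴  ⇒  T⁴ = S/(4σ)   (ε cancels).
T⁴ = 89.6/(4·5.67×10⁻⁸) = 3.951×10⁸ K⁴.
T = (3.951×10⁸)^(1/4).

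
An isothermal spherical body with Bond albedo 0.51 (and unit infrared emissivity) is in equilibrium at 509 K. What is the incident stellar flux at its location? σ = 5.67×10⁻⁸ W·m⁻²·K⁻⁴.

S ≈ 31100 W/m²

(1−a)S·πr² = σ·4πr²·T⁴ ⇒ S = 4σT⁴/(1−a).
S = 4·5.67×10⁻⁸·6.712×10¹⁰/0.490.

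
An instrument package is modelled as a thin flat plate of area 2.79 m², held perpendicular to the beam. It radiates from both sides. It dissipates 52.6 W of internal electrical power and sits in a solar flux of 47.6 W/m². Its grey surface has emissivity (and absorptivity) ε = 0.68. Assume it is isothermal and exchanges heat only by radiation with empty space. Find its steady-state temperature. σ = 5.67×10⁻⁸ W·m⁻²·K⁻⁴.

T ≈ 161 K

At steady state, absorbed solar power + internal power = radiated power.
Absorbed: α·S·A_cross = 0.68·47.6·2.790 = 90.31 W (cross-section A).
Total input = 90.31 + 52.6 = 142.9 W.
Radiated: εσ·A_surf·T⁴ with A_surf = 2A = 5.580 m².
T⁴ = 142.9/(0.68·5.67×10⁻⁸·5.580) = 6.642×10⁸ K⁴.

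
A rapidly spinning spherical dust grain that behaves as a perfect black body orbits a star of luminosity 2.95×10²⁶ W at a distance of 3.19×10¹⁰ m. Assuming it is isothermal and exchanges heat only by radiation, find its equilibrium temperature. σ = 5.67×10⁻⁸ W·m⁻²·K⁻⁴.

T ≈ 565 K

First find the stellar flux at distance d: S = L/(4πd²) = 2.95×10²⁶/(4π·(3.19×10¹⁰)²) = 23070 W/m².
For an isothermal sphere, absorbed (1−a)S·πr² = emitted σ·4πr²·T⁴, so T⁴ = (1−a)S/(4σ).
T⁴ = 1.00·23070/(4·5.67×10⁻⁸) = 1.017×10¹¹ K⁴.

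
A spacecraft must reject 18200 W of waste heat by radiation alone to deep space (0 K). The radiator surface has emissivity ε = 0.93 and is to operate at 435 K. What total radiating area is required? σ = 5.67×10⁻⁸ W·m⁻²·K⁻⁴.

P = εσA T⁴ ⇒ A = P/(εσT⁴).
T⁴ = 3.581×10¹⁰ K⁴.
A = 18200/(0.93 × 5.67×10⁻⁸ × 3.581×10¹⁰).

A ≈ 9.64 m²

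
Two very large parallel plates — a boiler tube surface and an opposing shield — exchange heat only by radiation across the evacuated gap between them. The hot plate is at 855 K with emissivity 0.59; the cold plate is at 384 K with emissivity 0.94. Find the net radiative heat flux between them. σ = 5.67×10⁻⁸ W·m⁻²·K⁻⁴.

For two infinite grey parallel plates, q = σ(T₁⁴ − T₂⁴)/(1/ε₁ + 1/ε₂ − 1).
T₁⁴ − T₂⁴ = 5.344×10¹¹ − 2.174×10¹⁰ = 5.127×10¹¹ K⁴.
1/ε₁ + 1/ε₂ − 1 = 1.695 + 1.064 − 1 = 1.759.
q = 5.67×10⁻⁸ × 5.127×10¹¹ / 1.759.

q ≈ 16500 W/m²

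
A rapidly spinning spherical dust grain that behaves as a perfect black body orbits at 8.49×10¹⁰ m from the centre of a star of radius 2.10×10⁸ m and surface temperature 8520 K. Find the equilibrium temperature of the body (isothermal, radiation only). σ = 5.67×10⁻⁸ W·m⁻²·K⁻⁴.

T ≈ 300 K

The star's surface emits σT_*⁴; at distance d the flux is S = σT_*⁴(R_*/d)².
S = 5.67×10⁻⁸·(8520)⁴·(2.10×10⁸/8.49×10¹⁰)² = 1828 W/m².
For an isothermal sphere T⁴ = (1−a)S/(4σ) = 8.060×10⁹ K⁴.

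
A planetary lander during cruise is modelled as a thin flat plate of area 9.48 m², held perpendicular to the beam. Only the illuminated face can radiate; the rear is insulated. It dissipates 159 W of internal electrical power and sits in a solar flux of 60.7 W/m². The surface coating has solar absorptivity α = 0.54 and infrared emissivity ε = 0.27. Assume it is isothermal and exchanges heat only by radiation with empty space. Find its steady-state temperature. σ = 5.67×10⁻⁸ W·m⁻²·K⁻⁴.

At steady state, absorbed solar power + internal power = radiated power.
Absorbed: α·S·A_cross = 0.54·60.7·9.480 = 310.7 W (cross-section A).
Total input = 310.7 + 159 = 469.7 W.
Radiated: εσ·A_surf·T⁴ with A_surf = A = 9.480 m².
T⁴ = 469.7/(0.27·5.67×10⁻⁸·9.480) = 3.237×10⁹ K⁴.

T ≈ 239 K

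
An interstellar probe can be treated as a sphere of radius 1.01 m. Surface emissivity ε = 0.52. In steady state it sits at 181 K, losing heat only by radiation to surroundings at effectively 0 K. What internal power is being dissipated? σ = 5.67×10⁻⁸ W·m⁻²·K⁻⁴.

P ≈ 406 W

Steady state: P = εσA T⁴.
A = 4πr² = 12.82 m²; T⁴ = (181)⁴ = 1.073×10⁹ K⁴.
P = 0.52 × 5.67×10⁻⁸ × 12.82 × 1.073×10⁹.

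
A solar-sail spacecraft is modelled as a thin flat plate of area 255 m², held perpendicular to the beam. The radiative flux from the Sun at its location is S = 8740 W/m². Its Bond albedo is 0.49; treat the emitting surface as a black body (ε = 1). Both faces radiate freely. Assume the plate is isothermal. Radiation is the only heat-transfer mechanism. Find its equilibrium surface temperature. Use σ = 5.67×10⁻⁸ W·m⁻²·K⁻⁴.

At equilibrium, absorbed power = emitted power.
Absorbing cross-section = A = 255.0 m²; emitting surface = 2A = 510.0 m² (ratio 2).
(1−a)S·A_cross = εσ·A_surf·T⁴  ⇒  T⁴ = (1−a)S/(2σ).
T⁴ = 0.510·8740/(2·5.67×10⁻⁸) = 3.931×10¹⁰ K⁴.
T = (3.931×10¹⁰)^(1/4).

T ≈ 445 K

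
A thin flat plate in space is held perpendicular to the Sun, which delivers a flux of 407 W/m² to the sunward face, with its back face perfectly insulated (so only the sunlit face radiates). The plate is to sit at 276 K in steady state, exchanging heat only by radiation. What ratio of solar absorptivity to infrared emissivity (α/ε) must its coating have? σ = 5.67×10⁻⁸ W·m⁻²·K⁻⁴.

α/ε ≈ 0.808

Balance: αS·A = εσ·1A·T⁴ ⇒ α/ε = σT⁴/S.
α/ε = 5.67×10⁻⁸·(276)⁴/407 = 5.67×10⁻⁸·5.803×10⁹/407.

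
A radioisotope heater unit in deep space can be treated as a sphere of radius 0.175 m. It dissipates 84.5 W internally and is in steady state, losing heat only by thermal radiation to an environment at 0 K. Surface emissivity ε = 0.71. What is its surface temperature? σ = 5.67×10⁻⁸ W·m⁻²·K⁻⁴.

T ≈ 272 K

Steady state: internal power = radiated power, P = εσA T⁴.
Radiating area A = 4πr² = 0.3848 m².
T⁴ = P/(εσA) = 84.5/(0.71·5.67×10⁻⁸·0.3848) = 5.454×10⁹ K⁴.
T = (5.454×10⁹)^(1/4).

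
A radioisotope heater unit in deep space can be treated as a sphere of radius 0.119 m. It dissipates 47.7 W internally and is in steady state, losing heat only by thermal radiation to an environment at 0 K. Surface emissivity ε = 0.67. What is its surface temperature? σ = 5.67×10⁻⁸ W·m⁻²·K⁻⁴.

Steady state: internal power = radiated power, P = εσA T⁴.
Radiating area A = 4πr² = 0.1780 m².
T⁴ = P/(εσA) = 47.7/(0.67·5.67×10⁻⁸·0.1780) = 7.056×10⁹ K⁴.
T = (7.056×10⁹)^(1/4).

T ≈ 290 K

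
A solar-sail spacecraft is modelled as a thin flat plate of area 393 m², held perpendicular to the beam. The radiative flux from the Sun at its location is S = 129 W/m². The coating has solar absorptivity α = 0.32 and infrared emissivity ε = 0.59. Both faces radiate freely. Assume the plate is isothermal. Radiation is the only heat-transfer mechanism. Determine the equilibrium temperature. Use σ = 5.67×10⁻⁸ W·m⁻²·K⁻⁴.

At equilibrium, absorbed power = emitted power.
Absorbing cross-section = A = 393.0 m²; emitting surface = 2A = 786.0 m² (ratio 2).
αS·A_cross = εσ·A_surf·T⁴  ⇒  T⁴ = αS/(ε·2σ).
T⁴ = 0.320·129/(0.59·2·5.67×10⁻⁸) = 6.170×10⁸ K⁴.
T = (6.170×10⁸)^(1/4).

T ≈ 158 K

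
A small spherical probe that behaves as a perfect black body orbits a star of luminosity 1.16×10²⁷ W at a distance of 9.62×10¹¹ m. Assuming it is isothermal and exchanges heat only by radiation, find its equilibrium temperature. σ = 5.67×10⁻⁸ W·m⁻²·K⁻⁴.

T ≈ 145 K

First find the stellar flux at distance d: S = L/(4πd²) = 1.16×10²⁷/(4π·(9.62×10¹¹)²) = 99.75 W/m².
For an isothermal sphere, absorbed (1−a)S·πr² = emitted σ·4πr²·T⁴, so T⁴ = (1−a)S/(4σ).
T⁴ = 1.00·99.75/(4·5.67×10⁻⁸) = 4.398×10⁸ K⁴.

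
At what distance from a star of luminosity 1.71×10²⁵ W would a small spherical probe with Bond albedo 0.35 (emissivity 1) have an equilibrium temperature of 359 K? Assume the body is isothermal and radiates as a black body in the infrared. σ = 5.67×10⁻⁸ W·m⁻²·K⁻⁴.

d ≈ 1.53×10¹⁰ m

For an isothermal black-emitting sphere, (1−a)S·πr² = σ·4πr²·T⁴ ⇒ S = 4σT⁴/(1−a).
S = 4·5.67×10⁻⁸·(359)⁴/0.650 = 5796 W/m².
Flux falls as S = L/(4πd²), so d = √(L/(4πS)) = √(1.71×10²⁵/(4π·5796)).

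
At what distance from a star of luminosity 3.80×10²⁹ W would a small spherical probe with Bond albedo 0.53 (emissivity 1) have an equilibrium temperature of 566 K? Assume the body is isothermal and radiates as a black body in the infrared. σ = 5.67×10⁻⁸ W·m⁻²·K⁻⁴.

For an isothermal black-emitting sphere, (1−a)S·πr² = σ·4πr²·T⁴ ⇒ S = 4σT⁴/(1−a).
S = 4·5.67×10⁻⁸·(566)⁴/0.470 = 49520 W/m².
Flux falls as S = L/(4πd²), so d = √(L/(4πS)) = √(3.80×10²⁹/(4π·49520)).

d ≈ 7.81×10¹¹ m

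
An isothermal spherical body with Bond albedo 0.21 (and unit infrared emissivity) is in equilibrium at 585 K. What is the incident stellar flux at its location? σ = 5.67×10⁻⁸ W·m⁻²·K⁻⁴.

(1−a)S·πr² = σ·4πr²·T⁴ ⇒ S = 4σT⁴/(1−a).
S = 4·5.67×10⁻⁸·1.171×10¹¹/0.790.

S ≈ 33600 W/m²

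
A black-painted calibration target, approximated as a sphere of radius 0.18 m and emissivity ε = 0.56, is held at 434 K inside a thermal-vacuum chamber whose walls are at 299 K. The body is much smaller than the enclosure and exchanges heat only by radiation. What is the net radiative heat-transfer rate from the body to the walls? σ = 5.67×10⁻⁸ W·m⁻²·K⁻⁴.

P_net ≈ 355 W

For a small grey body in a large enclosure: P_net = εσA(T_body⁴ − T_wall⁴).
A = 4πr² = 0.4072 m²; T_body⁴ − T_wall⁴ = 3.548×10¹⁰ − 7.993×10⁹ = 2.749×10¹⁰ K⁴.
|P_net| = 0.56·5.67×10⁻⁸·0.4072·2.749×10¹⁰.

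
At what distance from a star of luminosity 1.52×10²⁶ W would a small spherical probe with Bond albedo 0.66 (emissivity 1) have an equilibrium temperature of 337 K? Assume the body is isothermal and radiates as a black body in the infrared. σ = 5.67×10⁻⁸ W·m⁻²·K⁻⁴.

d ≈ 3.75×10¹⁰ m

For an isothermal black-emitting sphere, (1−a)S·πr² = σ·4πr²·T⁴ ⇒ S = 4σT⁴/(1−a).
S = 4·5.67×10⁻⁸·(337)⁴/0.340 = 8604 W/m².
Flux falls as S = L/(4πd²), so d = √(L/(4πS)) = √(1.52×10²⁶/(4π·8604)).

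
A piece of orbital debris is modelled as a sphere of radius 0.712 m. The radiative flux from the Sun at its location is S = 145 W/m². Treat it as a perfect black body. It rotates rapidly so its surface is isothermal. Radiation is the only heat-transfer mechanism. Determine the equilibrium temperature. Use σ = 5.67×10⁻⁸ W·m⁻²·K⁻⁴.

At equilibrium, absorbed power = emitted power.
Absorbing cross-section = πr² = 1.593 m²; emitting surface = 4πr² = 6.370 m² (ratio 4).
S·A_cross = εσ·A_surf·T⁴  ⇒  T⁴ = S/(4σ).
T⁴ = 1.00·145/(4·5.67×10⁻⁸) = 6.393×10⁸ K⁴.
T = (6.393×10⁸)^(1/4).

T ≈ 159 K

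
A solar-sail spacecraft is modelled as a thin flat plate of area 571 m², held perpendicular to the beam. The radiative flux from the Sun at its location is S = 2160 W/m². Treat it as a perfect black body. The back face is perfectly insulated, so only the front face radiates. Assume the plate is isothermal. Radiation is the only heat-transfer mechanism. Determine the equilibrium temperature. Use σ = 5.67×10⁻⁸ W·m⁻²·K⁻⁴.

At equilibrium, absorbed power = emitted power.
Absorbing cross-section = A = 571.0 m²; emitting surface = A = 571.0 m² (ratio 1).
S·A_cross = εσ·A_surf·T⁴  ⇒  T⁴ = S/(1σ).
T⁴ = 1.00·2160/(1·5.67×10⁻⁸) = 3.810×10¹⁰ K⁴.
T = (3.810×10¹⁰)^(1/4).

T ≈ 442 K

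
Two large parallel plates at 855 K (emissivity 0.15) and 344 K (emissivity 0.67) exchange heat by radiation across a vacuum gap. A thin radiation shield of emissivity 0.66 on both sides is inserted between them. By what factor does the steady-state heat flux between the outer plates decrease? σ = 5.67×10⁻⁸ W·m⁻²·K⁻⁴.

Without shield: q₀ = σΔ(T⁴)/(1/ε₁+1/ε₂−1) with denominator 7.159.
With shield the two gaps are in series; the resistances add: (1/ε₁+1/ε_s−1)+(1/ε_s+1/ε₂−1) = 7.182+2.008 = 9.190.
Heat-flux ratio q₀/q = 9.190/7.159.

factor ≈ 1.28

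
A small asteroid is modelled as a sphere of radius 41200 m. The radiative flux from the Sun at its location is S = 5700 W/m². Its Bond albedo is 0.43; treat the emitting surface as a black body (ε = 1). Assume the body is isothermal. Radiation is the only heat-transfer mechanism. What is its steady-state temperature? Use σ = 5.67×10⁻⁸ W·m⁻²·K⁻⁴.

T ≈ 346 K

At equilibrium, absorbed power = emitted power.
Absorbing cross-section = πr² = 5.333×10⁹ m²; emitting surface = 4πr² = 2.133×10¹⁰ m² (ratio 4).
(1−a)S·A_cross = εσ·A_surf·T⁴  ⇒  T⁴ = (1−a)S/(4σ).
T⁴ = 0.570·5700/(4·5.67×10⁻⁸) = 1.433×10¹⁰ K⁴.
T = (1.433×10¹⁰)^(1/4).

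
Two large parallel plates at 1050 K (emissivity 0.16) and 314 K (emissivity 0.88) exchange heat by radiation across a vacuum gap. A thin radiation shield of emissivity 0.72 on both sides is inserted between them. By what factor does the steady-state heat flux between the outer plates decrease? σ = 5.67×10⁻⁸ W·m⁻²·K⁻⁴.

Without shield: q₀ = σΔ(T⁴)/(1/ε₁+1/ε₂−1) with denominator 6.386.
With shield the two gaps are in series; the resistances add: (1/ε₁+1/ε_s−1)+(1/ε_s+1/ε₂−1) = 6.639+1.525 = 8.164.
Heat-flux ratio q₀/q = 8.164/6.386.

factor ≈ 1.28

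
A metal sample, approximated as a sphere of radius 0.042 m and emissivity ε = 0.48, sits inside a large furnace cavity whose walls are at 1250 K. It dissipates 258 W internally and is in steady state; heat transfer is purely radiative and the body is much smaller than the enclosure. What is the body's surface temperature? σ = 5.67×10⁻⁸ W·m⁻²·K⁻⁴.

For a small grey body in a large enclosure, net radiated power = εσA(T⁴ − T_w⁴).
Steady state: P = εσA(T⁴ − T_w⁴) with A = 4πr² = 0.02217 m².
T⁴ = P/(εσA) + T_w⁴ = 258/(0.48·5.67×10⁻⁸·0.02217) + (1250)⁴
    = 4.276×10¹¹ + 2.441×10¹² = 2.869×10¹² K⁴.

T ≈ 1300 K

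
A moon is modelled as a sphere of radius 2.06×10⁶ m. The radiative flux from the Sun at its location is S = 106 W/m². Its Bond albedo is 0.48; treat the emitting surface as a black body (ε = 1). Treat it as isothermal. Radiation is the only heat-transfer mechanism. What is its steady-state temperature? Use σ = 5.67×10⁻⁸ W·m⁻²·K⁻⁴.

At equilibrium, absorbed power = emitted power.
Absorbing cross-section = πr² = 1.333×10¹³ m²; emitting surface = 4πr² = 5.333×10¹³ m² (ratio 4).
(1−a)S·A_cross = εσ·A_surf·T⁴  ⇒  T⁴ = (1−a)S/(4σ).
T⁴ = 0.520·106/(4·5.67×10⁻⁸) = 2.430×10⁸ K⁴.
T = (2.430×10⁸)^(1/4).

T ≈ 125 K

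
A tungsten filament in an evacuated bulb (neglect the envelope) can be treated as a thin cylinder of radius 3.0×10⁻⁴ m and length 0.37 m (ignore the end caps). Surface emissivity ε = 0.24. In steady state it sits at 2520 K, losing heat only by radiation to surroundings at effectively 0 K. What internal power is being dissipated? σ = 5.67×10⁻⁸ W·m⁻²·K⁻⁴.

P ≈ 383 W

Steady state: P = εσA T⁴.
A = 2πrL = 6.974×10⁻⁴ m²; T⁴ = (2520)⁴ = 4.033×10¹³ K⁴.
P = 0.24 × 5.67×10⁻⁸ × 6.974×10⁻⁴ × 4.033×10¹³.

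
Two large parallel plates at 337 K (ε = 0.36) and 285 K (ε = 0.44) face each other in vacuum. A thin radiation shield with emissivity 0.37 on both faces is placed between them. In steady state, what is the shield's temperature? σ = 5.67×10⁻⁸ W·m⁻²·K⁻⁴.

In steady state the net flux on the hot side equals that on the cold side.
σ(T₁⁴−T_s⁴)/D₁ = σ(T_s⁴−T₂⁴)/D₂, with D₁ = 1/ε₁+1/ε_s−1 = 4.480, D₂ = 1/ε_s+1/ε₂−1 = 3.975.
Solve for T_s⁴: T_s⁴ = (D₂·T₁⁴ + D₁·T₂⁴)/(D₁+D₂) = 9.560×10⁹ K⁴.

T_s ≈ 313 K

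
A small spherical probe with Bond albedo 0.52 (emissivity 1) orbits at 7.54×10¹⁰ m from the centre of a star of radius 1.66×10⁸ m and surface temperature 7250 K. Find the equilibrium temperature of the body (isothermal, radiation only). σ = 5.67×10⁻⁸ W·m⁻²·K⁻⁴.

The star's surface emits σT_*⁴; at distance d the flux is S = σT_*⁴(R_*/d)².
S = 5.67×10⁻⁸·(7250)⁴·(1.66×10⁸/7.54×10¹⁰)² = 759.3 W/m².
For an isothermal sphere T⁴ = (1−a)S/(4σ) = 1.607×10⁹ K⁴.

T ≈ 200 K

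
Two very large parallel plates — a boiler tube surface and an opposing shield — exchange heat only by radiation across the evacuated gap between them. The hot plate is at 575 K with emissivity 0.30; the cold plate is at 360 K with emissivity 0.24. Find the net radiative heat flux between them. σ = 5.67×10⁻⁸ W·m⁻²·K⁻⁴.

q ≈ 807 W/m²

For two infinite grey parallel plates, q = σ(T₁⁴ − T₂⁴)/(1/ε₁ + 1/ε₂ − 1).
T₁⁴ − T₂⁴ = 1.093×10¹¹ − 1.680×10¹⁰ = 9.252×10¹⁰ K⁴.
1/ε₁ + 1/ε₂ − 1 = 3.333 + 4.167 − 1 = 6.500.
q = 5.67×10⁻⁸ × 9.252×10¹⁰ / 6.500.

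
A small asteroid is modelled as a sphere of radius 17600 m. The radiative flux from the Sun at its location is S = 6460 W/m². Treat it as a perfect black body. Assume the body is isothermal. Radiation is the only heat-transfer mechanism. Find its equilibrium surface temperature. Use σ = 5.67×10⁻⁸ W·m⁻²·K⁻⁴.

At equilibrium, absorbed power = emitted power.
Absorbing cross-section = πr² = 9.731×10⁸ m²; emitting surface = 4πr² = 3.893×10⁹ m² (ratio 4).
S·A_cross = εσ·A_surf·T⁴  ⇒  T⁴ = S/(4σ).
T⁴ = 1.00·6460/(4·5.67×10⁻⁸) = 2.848×10¹⁰ K⁴.
T = (2.848×10¹⁰)^(1/4).

T ≈ 411 K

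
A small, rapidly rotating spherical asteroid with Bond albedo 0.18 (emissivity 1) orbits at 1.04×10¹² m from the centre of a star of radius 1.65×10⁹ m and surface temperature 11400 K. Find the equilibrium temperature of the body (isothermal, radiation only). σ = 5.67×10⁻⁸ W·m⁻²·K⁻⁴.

T ≈ 306 K

The star's surface emits σT_*⁴; at distance d the flux is S = σT_*⁴(R_*/d)².
S = 5.67×10⁻⁸·(11400)⁴·(1.65×10⁹/1.04×10¹²)² = 2410 W/m².
For an isothermal sphere T⁴ = (1−a)S/(4σ) = 8.715×10⁹ K⁴.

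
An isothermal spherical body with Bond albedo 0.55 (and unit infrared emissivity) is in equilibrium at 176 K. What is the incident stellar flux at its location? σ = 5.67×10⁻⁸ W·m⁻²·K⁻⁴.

(1−a)S·πr² = σ·4πr²·T⁴ ⇒ S = 4σT⁴/(1−a).
S = 4·5.67×10⁻⁸·9.595×10⁸/0.450.

S ≈ 484 W/m²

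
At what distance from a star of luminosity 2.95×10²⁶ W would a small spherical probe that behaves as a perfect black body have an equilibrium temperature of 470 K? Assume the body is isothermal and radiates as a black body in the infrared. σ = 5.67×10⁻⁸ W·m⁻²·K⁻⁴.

d ≈ 4.61×10¹⁰ m

For an isothermal black-emitting sphere, (1−a)S·πr² = σ·4πr²·T⁴ ⇒ S = 4σT⁴/(1−a).
S = 4·5.67×10⁻⁸·(470)⁴/1.00 = 11070 W/m².
Flux falls as S = L/(4πd²), so d = √(L/(4πS)) = √(2.95×10²⁶/(4π·11070)).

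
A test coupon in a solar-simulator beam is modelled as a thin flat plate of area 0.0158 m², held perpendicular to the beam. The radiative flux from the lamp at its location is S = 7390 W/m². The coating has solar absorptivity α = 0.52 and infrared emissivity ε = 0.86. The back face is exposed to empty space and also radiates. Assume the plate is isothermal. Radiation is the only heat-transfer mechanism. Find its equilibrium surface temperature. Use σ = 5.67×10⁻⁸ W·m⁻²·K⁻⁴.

T ≈ 446 K

At equilibrium, absorbed power = emitted power.
Absorbing cross-section = A = 0.01580 m²; emitting surface = 2A = 0.03160 m² (ratio 2).
αS·A_cross = εσ·A_surf·T⁴  ⇒  T⁴ = αS/(ε·2σ).
T⁴ = 0.520·7390/(0.86·2·5.67×10⁻⁸) = 3.940×10¹⁰ K⁴.
T = (3.940×10¹⁰)^(1/4).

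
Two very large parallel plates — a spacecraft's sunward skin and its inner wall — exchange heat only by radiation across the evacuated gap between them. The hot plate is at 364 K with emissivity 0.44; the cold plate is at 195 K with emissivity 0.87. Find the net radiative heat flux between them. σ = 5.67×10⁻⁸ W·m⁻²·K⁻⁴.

q ≈ 377 W/m²

For two infinite grey parallel plates, q = σ(T₁⁴ − T₂⁴)/(1/ε₁ + 1/ε₂ − 1).
T₁⁴ − T₂⁴ = 1.756×10¹⁰ − 1.446×10⁹ = 1.611×10¹⁰ K⁴.
1/ε₁ + 1/ε₂ − 1 = 2.273 + 1.149 − 1 = 2.422.
q = 5.67×10⁻⁸ × 1.611×10¹⁰ / 2.422.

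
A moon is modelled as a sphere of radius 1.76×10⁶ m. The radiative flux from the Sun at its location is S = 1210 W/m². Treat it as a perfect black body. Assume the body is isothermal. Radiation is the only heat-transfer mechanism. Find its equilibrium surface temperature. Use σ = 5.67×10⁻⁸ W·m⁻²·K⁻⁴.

At equilibrium, absorbed power = emitted power.
Absorbing cross-section = πr² = 9.731×10¹² m²; emitting surface = 4πr² = 3.893×10¹³ m² (ratio 4).
S·A_cross = εσ·A_surf·T⁴  ⇒  T⁴ = S/(4σ).
T⁴ = 1.00·1210/(4·5.67×10⁻⁸) = 5.335×10⁹ K⁴.
T = (5.335×10⁹)^(1/4).

T ≈ 270 K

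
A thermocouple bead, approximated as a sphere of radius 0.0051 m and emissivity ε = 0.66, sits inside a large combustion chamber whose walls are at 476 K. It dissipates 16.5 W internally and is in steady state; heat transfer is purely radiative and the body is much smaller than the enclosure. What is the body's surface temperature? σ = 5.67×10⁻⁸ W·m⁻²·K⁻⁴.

T ≈ 1090 K

For a small grey body in a large enclosure, net radiated power = εσA(T⁴ − T_w⁴).
Steady state: P = εσA(T⁴ − T_w⁴) with A = 4πr² = 3.269×10⁻⁴ m².
T⁴ = P/(εσA) + T_w⁴ = 16.5/(0.66·5.67×10⁻⁸·3.269×10⁻⁴) + (476)⁴
    = 1.349×10¹² + 5.134×10¹⁰ = 1.400×10¹² K⁴.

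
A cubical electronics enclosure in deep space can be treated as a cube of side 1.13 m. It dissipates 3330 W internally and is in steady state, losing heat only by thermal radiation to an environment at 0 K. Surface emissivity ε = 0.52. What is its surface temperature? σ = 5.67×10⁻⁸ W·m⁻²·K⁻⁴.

Steady state: internal power = radiated power, P = εσA T⁴.
Radiating area A = 6L² = 7.661 m².
T⁴ = P/(εσA) = 3330/(0.52·5.67×10⁻⁸·7.661) = 1.474×10¹⁰ K⁴.
T = (1.474×10¹⁰)^(1/4).

T ≈ 348 K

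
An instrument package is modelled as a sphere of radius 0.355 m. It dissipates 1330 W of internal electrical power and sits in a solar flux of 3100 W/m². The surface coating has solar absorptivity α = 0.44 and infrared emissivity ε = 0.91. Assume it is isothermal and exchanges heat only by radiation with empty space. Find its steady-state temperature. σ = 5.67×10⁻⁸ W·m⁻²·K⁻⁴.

At steady state, absorbed solar power + internal power = radiated power.
Absorbed: α·S·A_cross = 0.44·3100·0.3959 = 540.0 W (cross-section πr²).
Total input = 540.0 + 1330 = 1870 W.
Radiated: εσ·A_surf·T⁴ with A_surf = 4πr² = 1.584 m².
T⁴ = 1870/(0.91·5.67×10⁻⁸·1.584) = 2.289×10¹⁰ K⁴.

T ≈ 389 K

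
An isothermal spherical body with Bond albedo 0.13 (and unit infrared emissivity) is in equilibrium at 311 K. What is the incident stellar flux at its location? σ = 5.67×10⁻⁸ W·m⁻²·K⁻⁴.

(1−a)S·πr² = σ·4πr²·T⁴ ⇒ S = 4σT⁴/(1−a).
S = 4·5.67×10⁻⁸·9.355×10⁹/0.870.

S ≈ 2440 W/m²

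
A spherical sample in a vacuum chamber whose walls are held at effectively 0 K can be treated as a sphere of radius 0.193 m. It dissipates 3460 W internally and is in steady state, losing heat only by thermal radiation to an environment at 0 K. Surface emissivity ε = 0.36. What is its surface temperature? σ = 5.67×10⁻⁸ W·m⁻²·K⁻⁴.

Steady state: internal power = radiated power, P = εσA T⁴.
Radiating area A = 4πr² = 0.4681 m².
T⁴ = P/(εσA) = 3460/(0.36·5.67×10⁻⁸·0.4681) = 3.621×10¹¹ K⁴.
T = (3.621×10¹¹)^(1/4).

T ≈ 776 K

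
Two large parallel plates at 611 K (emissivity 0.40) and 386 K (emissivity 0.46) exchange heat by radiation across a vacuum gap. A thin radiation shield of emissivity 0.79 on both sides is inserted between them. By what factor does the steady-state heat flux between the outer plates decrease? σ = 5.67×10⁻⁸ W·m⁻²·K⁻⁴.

Without shield: q₀ = σΔ(T⁴)/(1/ε₁+1/ε₂−1) with denominator 3.674.
With shield the two gaps are in series; the resistances add: (1/ε₁+1/ε_s−1)+(1/ε_s+1/ε₂−1) = 2.766+2.440 = 5.206.
Heat-flux ratio q₀/q = 5.206/3.674.

factor ≈ 1.42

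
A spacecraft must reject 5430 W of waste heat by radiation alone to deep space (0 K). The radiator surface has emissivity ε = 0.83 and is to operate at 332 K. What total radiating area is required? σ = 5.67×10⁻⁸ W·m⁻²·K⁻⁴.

A ≈ 9.50 m²

P = εσA T⁴ ⇒ A = P/(εσT⁴).
T⁴ = 1.215×10¹⁰ K⁴.
A = 5430/(0.83 × 5.67×10⁻⁸ × 1.215×10¹⁰).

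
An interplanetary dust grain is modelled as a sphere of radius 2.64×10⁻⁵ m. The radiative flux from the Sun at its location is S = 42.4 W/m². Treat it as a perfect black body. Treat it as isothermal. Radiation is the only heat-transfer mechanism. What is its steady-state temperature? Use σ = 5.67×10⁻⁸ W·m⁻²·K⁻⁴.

T ≈ 117 K

At equilibrium, absorbed power = emitted power.
Absorbing cross-section = πr² = 2.190×10⁻⁹ m²; emitting surface = 4πr² = 8.758×10⁻⁹ m² (ratio 4).
S·A_cross = εσ·A_surf·T⁴  ⇒  T⁴ = S/(4σ).
T⁴ = 1.00·42.4/(4·5.67×10⁻⁸) = 1.869×10⁸ K⁴.
T = (1.869×10⁸)^(1/4).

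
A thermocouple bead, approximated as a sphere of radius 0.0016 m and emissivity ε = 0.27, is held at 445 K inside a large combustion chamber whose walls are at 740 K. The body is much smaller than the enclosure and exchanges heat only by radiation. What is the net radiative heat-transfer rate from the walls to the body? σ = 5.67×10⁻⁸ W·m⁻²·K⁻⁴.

For a small grey body in a large enclosure: P_net = εσA(T_body⁴ − T_wall⁴).
A = 4πr² = 3.217×10⁻⁵ m²; T_body⁴ − T_wall⁴ = 3.921×10¹⁰ − 2.999×10¹¹ = -2.607×10¹¹ K⁴.
|P_net| = 0.27·5.67×10⁻⁸·3.217×10⁻⁵·2.607×10¹¹.

P_net ≈ 0.128 W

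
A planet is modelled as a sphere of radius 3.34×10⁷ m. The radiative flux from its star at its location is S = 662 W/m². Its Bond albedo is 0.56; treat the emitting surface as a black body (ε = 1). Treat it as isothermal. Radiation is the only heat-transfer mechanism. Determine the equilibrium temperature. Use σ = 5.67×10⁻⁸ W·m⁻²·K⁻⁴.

At equilibrium, absorbed power = emitted power.
Absorbing cross-section = πr² = 3.505×10¹⁵ m²; emitting surface = 4πr² = 1.402×10¹⁶ m² (ratio 4).
(1−a)S·A_cross = εσ·A_surf·T⁴  ⇒  T⁴ = (1−a)S/(4σ).
T⁴ = 0.440·662/(4·5.67×10⁻⁸) = 1.284×10⁹ K⁴.
T = (1.284×10⁹)^(1/4).

T ≈ 189 K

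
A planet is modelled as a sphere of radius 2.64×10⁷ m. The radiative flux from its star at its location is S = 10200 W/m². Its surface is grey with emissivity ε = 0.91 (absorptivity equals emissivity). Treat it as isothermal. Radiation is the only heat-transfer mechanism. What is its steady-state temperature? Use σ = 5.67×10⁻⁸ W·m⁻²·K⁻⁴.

T ≈ 461 K

At equilibrium, absorbed power = emitted power.
Absorbing cross-section = πr² = 2.190×10¹⁵ m²; emitting surface = 4πr² = 8.758×10¹⁵ m² (ratio 4).
εS·A_cross = εσ·A_surf·T⁴  ⇒  T⁴ = S/(4σ)   (ε cancels).
T⁴ = 10200/(4·5.67×10⁻⁸) = 4.497×10¹⁰ K⁴.
T = (4.497×10¹⁰)^(1/4).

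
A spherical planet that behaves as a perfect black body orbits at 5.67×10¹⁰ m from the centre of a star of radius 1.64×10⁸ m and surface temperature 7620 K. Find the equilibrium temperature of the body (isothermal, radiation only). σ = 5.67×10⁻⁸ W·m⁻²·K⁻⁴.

The star's surface emits σT_*⁴; at distance d the flux is S = σT_*⁴(R_*/d)².
S = 5.67×10⁻⁸·(7620)⁴·(1.64×10⁸/5.67×10¹⁰)² = 1599 W/m².
For an isothermal sphere T⁴ = (1−a)S/(4σ) = 7.051×10⁹ K⁴.

T ≈ 290 K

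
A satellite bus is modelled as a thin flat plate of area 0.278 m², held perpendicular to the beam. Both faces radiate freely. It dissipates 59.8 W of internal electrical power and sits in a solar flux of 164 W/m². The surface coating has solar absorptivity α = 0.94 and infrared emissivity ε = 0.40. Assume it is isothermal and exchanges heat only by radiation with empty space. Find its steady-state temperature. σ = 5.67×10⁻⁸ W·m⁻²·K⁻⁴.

At steady state, absorbed solar power + internal power = radiated power.
Absorbed: α·S·A_cross = 0.94·164·0.2780 = 42.86 W (cross-section A).
Total input = 42.86 + 59.8 = 102.7 W.
Radiated: εσ·A_surf·T⁴ with A_surf = 2A = 0.5560 m².
T⁴ = 102.7/(0.40·5.67×10⁻⁸·0.5560) = 8.141×10⁹ K⁴.

T ≈ 300 K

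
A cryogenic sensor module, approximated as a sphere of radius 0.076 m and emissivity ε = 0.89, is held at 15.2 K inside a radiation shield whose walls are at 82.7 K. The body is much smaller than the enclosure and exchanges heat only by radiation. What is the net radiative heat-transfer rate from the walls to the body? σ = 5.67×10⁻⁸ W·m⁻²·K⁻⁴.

For a small grey body in a large enclosure: P_net = εσA(T_body⁴ − T_wall⁴).
A = 4πr² = 0.07258 m²; T_body⁴ − T_wall⁴ = 53380 − 4.678×10⁷ = -4.672×10⁷ K⁴.
|P_net| = 0.89·5.67×10⁻⁸·0.07258·4.672×10⁷.

P_net ≈ 0.171 W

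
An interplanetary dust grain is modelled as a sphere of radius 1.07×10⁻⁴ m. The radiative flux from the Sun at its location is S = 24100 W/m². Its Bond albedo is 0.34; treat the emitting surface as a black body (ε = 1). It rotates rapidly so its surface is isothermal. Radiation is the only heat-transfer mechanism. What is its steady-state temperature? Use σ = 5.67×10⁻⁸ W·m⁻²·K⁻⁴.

At equilibrium, absorbed power = emitted power.
Absorbing cross-section = πr² = 3.597×10⁻⁸ m²; emitting surface = 4πr² = 1.439×10⁻⁷ m² (ratio 4).
(1−a)S·A_cross = εσ·A_surf·T⁴  ⇒  T⁴ = (1−a)S/(4σ).
T⁴ = 0.660·24100/(4·5.67×10⁻⁸) = 7.013×10¹⁰ K⁴.
T = (7.013×10¹⁰)^(1/4).

T ≈ 515 K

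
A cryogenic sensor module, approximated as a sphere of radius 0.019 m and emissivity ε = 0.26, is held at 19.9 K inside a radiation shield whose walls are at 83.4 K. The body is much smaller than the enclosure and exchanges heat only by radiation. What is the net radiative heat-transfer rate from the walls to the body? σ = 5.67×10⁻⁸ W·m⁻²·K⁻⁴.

For a small grey body in a large enclosure: P_net = εσA(T_body⁴ − T_wall⁴).
A = 4πr² = 0.004536 m²; T_body⁴ − T_wall⁴ = 1.568×10⁵ − 4.838×10⁷ = -4.822×10⁷ K⁴.
|P_net| = 0.26·5.67×10⁻⁸·0.004536·4.822×10⁷.

P_net ≈ 0.00322 W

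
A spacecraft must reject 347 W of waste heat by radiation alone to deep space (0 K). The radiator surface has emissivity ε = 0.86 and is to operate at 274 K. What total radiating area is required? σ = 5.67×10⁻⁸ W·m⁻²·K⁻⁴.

A ≈ 1.26 m²

P = εσA T⁴ ⇒ A = P/(εσT⁴).
T⁴ = 5.636×10⁹ K⁴.
A = 347/(0.86 × 5.67×10⁻⁸ × 5.636×10⁹).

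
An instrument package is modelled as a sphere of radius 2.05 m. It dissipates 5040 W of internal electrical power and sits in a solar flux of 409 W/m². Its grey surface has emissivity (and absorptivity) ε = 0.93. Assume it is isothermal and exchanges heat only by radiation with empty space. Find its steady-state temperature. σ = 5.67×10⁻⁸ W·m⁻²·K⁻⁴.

At steady state, absorbed solar power + internal power = radiated power.
Absorbed: α·S·A_cross = 0.93·409·13.20 = 5022 W (cross-section πr²).
Total input = 5022 + 5040 = 10060 W.
Radiated: εσ·A_surf·T⁴ with A_surf = 4πr² = 52.81 m².
T⁴ = 10060/(0.93·5.67×10⁻⁸·52.81) = 3.613×10⁹ K⁴.

T ≈ 245 K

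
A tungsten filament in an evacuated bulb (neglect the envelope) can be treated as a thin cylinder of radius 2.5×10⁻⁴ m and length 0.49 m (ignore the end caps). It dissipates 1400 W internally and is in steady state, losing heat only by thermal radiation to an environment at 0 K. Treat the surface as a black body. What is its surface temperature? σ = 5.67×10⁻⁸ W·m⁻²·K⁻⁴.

Steady state: internal power = radiated power, P = εσA T⁴.
Radiating area A = 2πrL = 7.697×10⁻⁴ m².
T⁴ = P/(εσA) = 1400/(1.0·5.67×10⁻⁸·7.697×10⁻⁴) = 3.208×10¹³ K⁴.
T = (3.208×10¹³)^(1/4).

T ≈ 2380 K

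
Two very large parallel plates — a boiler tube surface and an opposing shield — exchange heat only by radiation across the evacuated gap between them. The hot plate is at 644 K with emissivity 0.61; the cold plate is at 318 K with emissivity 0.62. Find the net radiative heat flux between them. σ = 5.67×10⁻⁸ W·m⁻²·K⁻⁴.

q ≈ 4070 W/m²

For two infinite grey parallel plates, q = σ(T₁⁴ − T₂⁴)/(1/ε₁ + 1/ε₂ − 1).
T₁⁴ − T₂⁴ = 1.720×10¹¹ − 1.023×10¹⁰ = 1.618×10¹¹ K⁴.
1/ε₁ + 1/ε₂ − 1 = 1.639 + 1.613 − 1 = 2.252.
q = 5.67×10⁻⁸ × 1.618×10¹¹ / 2.252.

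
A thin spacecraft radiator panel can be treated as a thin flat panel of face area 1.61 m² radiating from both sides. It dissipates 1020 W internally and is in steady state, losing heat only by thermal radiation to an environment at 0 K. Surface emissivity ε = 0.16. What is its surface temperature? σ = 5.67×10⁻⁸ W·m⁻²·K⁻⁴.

Steady state: internal power = radiated power, P = εσA T⁴.
Radiating area A = 2·1.61 = 3.220 m².
T⁴ = P/(εσA) = 1020/(0.16·5.67×10⁻⁸·3.220) = 3.492×10¹⁰ K⁴.
T = (3.492×10¹⁰)^(1/4).

T ≈ 432 K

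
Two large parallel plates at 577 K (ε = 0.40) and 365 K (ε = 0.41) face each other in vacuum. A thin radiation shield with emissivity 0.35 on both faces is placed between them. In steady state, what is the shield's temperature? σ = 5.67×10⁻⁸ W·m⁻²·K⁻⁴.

T_s ≈ 503 K

In steady state the net flux on the hot side equals that on the cold side.
σ(T₁⁴−T_s⁴)/D₁ = σ(T_s⁴−T₂⁴)/D₂, with D₁ = 1/ε₁+1/ε_s−1 = 4.357, D₂ = 1/ε_s+1/ε₂−1 = 4.296.
Solve for T_s⁴: T_s⁴ = (D₂·T₁⁴ + D₁·T₂⁴)/(D₁+D₂) = 6.397×10¹⁰ K⁴.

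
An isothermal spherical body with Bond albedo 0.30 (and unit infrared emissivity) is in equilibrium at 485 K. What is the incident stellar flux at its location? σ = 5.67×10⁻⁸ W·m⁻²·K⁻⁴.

(1−a)S·πr² = σ·4πr²·T⁴ ⇒ S = 4σT⁴/(1−a).
S = 4·5.67×10⁻⁸·5.533×10¹⁰/0.700.

S ≈ 17900 W/m²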